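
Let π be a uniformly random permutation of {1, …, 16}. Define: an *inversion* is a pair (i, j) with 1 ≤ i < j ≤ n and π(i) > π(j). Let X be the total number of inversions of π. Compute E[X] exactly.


Write X = Σ X_I over the C(16, 2) = 120 pairs i < j, with X_I the indicator of one inversion.
There are 120 indicators.
For each fixed pair i < j, the values π(i) and π(j) are two distinct elements of {1, …, 16} in uniformly random order; by symmetry P[π(i) > π(j)] = 1/2.
By linearity: E[X] = 120 · (1/2) = C(16, 2) · (1/2) = 120/2 = 60 ≈ 60.000.

E[X] = 60 = 60.000.


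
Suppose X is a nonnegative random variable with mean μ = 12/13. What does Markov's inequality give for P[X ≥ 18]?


μ = E[X] = 12/13, a = 18.
Markov: P[X ≥ 18] ≤ μ/a = (12/13)/18 = 2/39.
Numerically: ≈ 0.051282.
(Since a = 18 > μ = 0.923077, the bound 2/39 is < 1 and informative.)

P[X ≥ 18] ≤ 2/39 ≈ 0.051282.


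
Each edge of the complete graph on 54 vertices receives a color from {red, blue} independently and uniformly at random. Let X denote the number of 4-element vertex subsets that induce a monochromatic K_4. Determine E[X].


Let X = Σ_S X_S over the C(54, 4) = 316251 subsets S of size 4, where X_S = 1 if the K_4 on S is monochromatic.
For a fixed S, the K_4 on S has C(4, 2) = 6 edges. P[all 6 edges red] = (1/2)^6, and likewise for blue, so P[monochromatic] = 2·(1/2)^6 = 2^{1 − 6} = 1/32.
Summing: E[X] = C(54, 4) · 2^{1 − 6} = 316251 · 1/32 = 316251/32.
Numerically: E[X] ≈ 9882.8438.

E[X] = C(54,4)·2^(1−C(4,2)) = 316251/32 ≈ 9882.8438.


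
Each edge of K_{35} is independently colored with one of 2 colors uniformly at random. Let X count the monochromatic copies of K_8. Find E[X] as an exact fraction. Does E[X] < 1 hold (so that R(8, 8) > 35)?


E[X] = C(35, 8) · 2^{1 − 28} = 23535820 · 2^{−27} = 23535820/134217728.
As a reduced fraction: E[X] = 5883955/33554432 ≈ 0.175.
Is E[X] < 1? YES.
Since E[X] < 1, there exists a 2-coloring of K_{35} with no monochromatic K_8; hence R(8, 8) > 35.

E[X] = 5883955/33554432 ≈ 0.175; E[X] < 1, so R(8, 8) > 35.


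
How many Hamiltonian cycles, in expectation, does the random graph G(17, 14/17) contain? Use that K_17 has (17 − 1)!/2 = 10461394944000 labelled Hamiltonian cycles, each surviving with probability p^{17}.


K_17 has (17 − 1)!/2 = 10461394944000 labelled Hamiltonian cycles.
For each such Hamiltonian cycle H, let X_H = 1 if all 17 edges of H are present in G. Then P[X_H = 1] = p^{17} = (14/17)^{17} = 30491346729331195904/827240261886336764177.
By linearity: E[X] = Σ_H E[X_H] = 10461394944000 · p^{17} = 10461394944000 · 30491346729331195904/827240261886336764177 = 318982020509976309331579109376000/827240261886336764177.
Numerically: E[X] ≈ 3.856e+11.

E[X] = 10461394944000 · (14/17)^{17} = 318982020509976309331579109376000/827240261886336764177 ≈ 3.856e+11.


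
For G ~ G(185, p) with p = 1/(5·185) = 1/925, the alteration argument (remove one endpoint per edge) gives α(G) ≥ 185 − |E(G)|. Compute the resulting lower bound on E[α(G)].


E[|E(G)|] = C(185, 2)·p = 17020 · (1/925) = 92/5.
E[α(G)] ≥ n − E[|E(G)|] = 185 − 92/5 = 833/5.
Numerically: ≈ 166.600.
(This is only a lower bound; the true E[α(G)] may be larger.)

E[α(G)] ≥ 833/5 ≈ 166.600.


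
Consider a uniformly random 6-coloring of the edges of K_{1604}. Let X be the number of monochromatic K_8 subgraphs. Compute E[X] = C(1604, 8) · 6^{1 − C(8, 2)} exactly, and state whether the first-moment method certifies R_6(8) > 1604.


E[X] = C(1604, 8) · 6^{1 − 28} = 1067877273673000226280 · 6^{−27} = 1067877273673000226280/1023490369077469249536.
As a reduced fraction: E[X] = 44494886403041676095/42645432044894552064 ≈ 1.043368.
Is E[X] < 1? NO.
Since E[X] ≥ 1, the first-moment bound is inconclusive at n = 1604; it does NOT by itself certify R_6(8) > 1604.

E[X] = 44494886403041676095/42645432044894552064 ≈ 1.043368; E[X] ≥ 1; first-moment method inconclusive here.


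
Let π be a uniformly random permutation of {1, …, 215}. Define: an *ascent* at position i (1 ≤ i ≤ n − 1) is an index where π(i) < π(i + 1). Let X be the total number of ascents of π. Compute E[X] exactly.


Write X = Σ X_I over i = 1, …, 214, with X_I the indicator of one ascent.
There are 214 indicators.
For each fixed i, the pair (π(i), π(i+1)) is a uniformly random ordered pair of distinct values from {1, …, 215}; by symmetry P[π(i) < π(i+1)] = 1/2.
By linearity: E[X] = 214 · (1/2) = (215 − 1) · (1/2) = 107 ≈ 107.0000.

E[X] = 107 = 107.0000.


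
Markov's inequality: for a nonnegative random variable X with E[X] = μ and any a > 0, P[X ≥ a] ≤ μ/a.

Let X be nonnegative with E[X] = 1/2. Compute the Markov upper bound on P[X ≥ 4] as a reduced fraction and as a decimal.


μ = E[X] = 1/2, a = 4.
Markov: P[X ≥ 4] ≤ μ/a = (1/2)/4 = 1/8.
Numerically: ≈ 0.12500.
(Since a = 4 > μ = 0.50000, the bound 1/8 is < 1 and informative.)

P[X ≥ 4] ≤ 1/8 ≈ 0.12500.


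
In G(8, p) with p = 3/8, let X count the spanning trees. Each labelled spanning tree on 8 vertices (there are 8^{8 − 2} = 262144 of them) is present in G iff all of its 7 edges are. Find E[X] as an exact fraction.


K_8 has 8^{8 − 2} = 262144 labelled spanning trees.
For each such spanning tree H, let X_H = 1 if all 7 edges of H are present in G. Then P[X_H = 1] = p^{7} = (3/8)^{7} = 2187/2097152.
By linearity of expectation: E[X] = Σ_H E[X_H] = 262144 · p^{7} = 262144 · 2187/2097152 = 2187/8.
Numerically: E[X] ≈ 273.4.

E[X] = 262144 · (3/8)^{7} = 2187/8 ≈ 273.4.


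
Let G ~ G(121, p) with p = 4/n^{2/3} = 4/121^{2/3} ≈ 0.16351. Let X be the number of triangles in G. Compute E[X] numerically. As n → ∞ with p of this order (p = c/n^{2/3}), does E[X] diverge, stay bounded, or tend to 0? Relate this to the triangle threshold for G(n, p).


Number of potential triangles: C(121, 3) = 287980.
Each occurs with probability p³ ≈ (0.16351)³ ≈ 4.3712861e-03.
By linearity: E[X] = C(121, 3)·p³ ≈ 287980 · 4.3712861e-03 ≈ 1258.84298.
Since α = 2/3 < 1, p = c/n^{2/3} ≫ 1/n is above the triangle threshold p ~ 1/n. Asymptotically E[X] ~ (c³/6)·n^{3(1−α)} = (4³/6)·n^{1} → ∞; triangles are abundant w.h.p.

E[X] ≈ 1258.84298; in regime p = Θ(1/n^{2/3}) E[X] diverges (above the triangle threshold p ~ 1/n).


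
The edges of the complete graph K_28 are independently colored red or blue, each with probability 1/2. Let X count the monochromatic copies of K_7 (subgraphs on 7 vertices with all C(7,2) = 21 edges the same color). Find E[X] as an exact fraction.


Let X = Σ_S X_S over the C(28, 7) = 1184040 subsets S of size 7, where X_S = 1 if the K_7 on S is monochromatic.
For a fixed S, the K_7 on S has C(7, 2) = 21 edges. P[all 21 edges red] = (1/2)^21, and likewise for blue, so P[monochromatic] = 2·(1/2)^21 = 2^{1 − 21} = 1/1048576.
Summing: E[X] = C(28, 7) · 2^{1 − 21} = 1184040 · 1/1048576 = 148005/131072.
Numerically: E[X] ≈ 1.129.

E[X] = C(28,7)·2^(1−C(7,2)) = 148005/131072 ≈ 1.129.


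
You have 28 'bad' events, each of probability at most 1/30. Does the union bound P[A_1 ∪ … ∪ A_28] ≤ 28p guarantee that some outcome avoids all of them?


Union bound: P[∪_{i=1}^{28} A_i] ≤ Σ_i P[A_i] ≤ 28·p = 28·(1/30) = 14/15.
Numerically: 14/15 ≈ 0.93333.
Is 14/15 < 1? YES.
Since P[∪ A_i] ≤ 14/15 < 1, the complement has P[∩ A_i^c] ≥ 1 − 14/15 = 1/15 > 0, so some outcome avoids every A_i.

28·p = 14/15 ≈ 0.93333; existence CERTIFIED by the union bound.


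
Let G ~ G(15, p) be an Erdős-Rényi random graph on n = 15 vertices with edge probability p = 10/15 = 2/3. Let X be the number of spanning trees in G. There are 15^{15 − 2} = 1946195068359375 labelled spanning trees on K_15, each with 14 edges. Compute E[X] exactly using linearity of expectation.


K_15 has 15^{15 − 2} = 1946195068359375 labelled spanning trees.
For each such spanning tree H, let X_H = 1 if all 14 edges of H are present in G. Then P[X_H = 1] = p^{14} = (2/3)^{14} = 16384/4782969.
Summing the indicators: E[X] = Σ_H E[X_H] = 1946195068359375 · p^{14} = 1946195068359375 · 16384/4782969 = 20000000000000/3.
Numerically: E[X] ≈ 6.6667e+12.

E[X] = 1946195068359375 · (2/3)^{14} = 20000000000000/3 ≈ 6.6667e+12.


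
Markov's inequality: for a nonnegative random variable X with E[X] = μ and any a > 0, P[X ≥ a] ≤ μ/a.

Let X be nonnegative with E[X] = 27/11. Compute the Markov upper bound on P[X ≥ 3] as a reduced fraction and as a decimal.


μ = E[X] = 27/11, a = 3.
Markov: P[X ≥ 3] ≤ μ/a = (27/11)/3 = 9/11.
Numerically: ≈ 0.81818.
(Since a = 3 > μ = 2.45455, the bound 9/11 is < 1 and informative.)

P[X ≥ 3] ≤ 9/11 ≈ 0.81818.


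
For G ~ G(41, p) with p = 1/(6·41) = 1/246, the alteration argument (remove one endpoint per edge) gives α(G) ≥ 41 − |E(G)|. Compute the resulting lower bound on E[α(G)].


E[|E(G)|] = C(41, 2)·p = 820 · (1/246) = 10/3.
E[α(G)] ≥ n − E[|E(G)|] = 41 − 10/3 = 113/3.
Numerically: ≈ 37.666667.
(This is only a lower bound; the true E[α(G)] may be larger.)

E[α(G)] ≥ 113/3 ≈ 37.666667.


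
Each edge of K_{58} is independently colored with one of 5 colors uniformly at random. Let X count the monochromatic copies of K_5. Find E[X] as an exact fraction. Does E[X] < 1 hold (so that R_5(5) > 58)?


E[X] = C(58, 5) · 5^{1 − 10} = 4582116 · 5^{−9} = 4582116/1953125.
As a reduced fraction: E[X] = 4582116/1953125 ≈ 2.3460.
Is E[X] < 1? NO.
Since E[X] ≥ 1, the first-moment bound is inconclusive at n = 58; it does NOT by itself certify R_5(5) > 58.

E[X] = 4582116/1953125 ≈ 2.3460; E[X] ≥ 1; first-moment method inconclusive here.


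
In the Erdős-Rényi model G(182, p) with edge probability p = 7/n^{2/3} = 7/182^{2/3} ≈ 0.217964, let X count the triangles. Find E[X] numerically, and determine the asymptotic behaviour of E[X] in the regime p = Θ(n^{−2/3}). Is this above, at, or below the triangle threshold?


Number of potential triangles: C(182, 3) = 988260.
Each occurs with probability p³ ≈ (0.217964)³ ≈ 1.03550296e-02.
By linearity: E[X] = C(182, 3)·p³ ≈ 988260 · 1.03550296e-02 ≈ 10233.461538.
Since α = 2/3 < 1, p = c/n^{2/3} ≫ 1/n is above the triangle threshold p ~ 1/n. Asymptotically E[X] ~ (c³/6)·n^{3(1−α)} = (7³/6)·n^{1} → ∞; triangles are abundant w.h.p.

E[X] ≈ 10233.461538; in regime p = Θ(1/n^{2/3}) E[X] diverges (above the triangle threshold p ~ 1/n).


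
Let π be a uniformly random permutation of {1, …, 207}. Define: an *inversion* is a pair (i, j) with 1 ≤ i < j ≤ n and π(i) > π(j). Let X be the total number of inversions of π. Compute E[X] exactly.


Write X = Σ X_I over the C(207, 2) = 21321 pairs i < j, with X_I the indicator of one inversion.
There are 21321 indicators.
For each fixed pair i < j, the values π(i) and π(j) are two distinct elements of {1, …, 207} in uniformly random order; by symmetry P[π(i) > π(j)] = 1/2.
By linearity: E[X] = 21321 · (1/2) = C(207, 2) · (1/2) = 21321/2 = 21321/2 ≈ 10660.500000.

E[X] = 21321/2 = 10660.500000.


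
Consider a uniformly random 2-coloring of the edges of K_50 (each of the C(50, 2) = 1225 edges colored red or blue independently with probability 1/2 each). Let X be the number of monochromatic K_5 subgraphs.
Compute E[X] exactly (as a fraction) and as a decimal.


Let X = Σ_S X_S over the C(50, 5) = 2118760 subsets S of size 5, where X_S = 1 if the K_5 on S is monochromatic.
For a fixed S, the K_5 on S has C(5, 2) = 10 edges. P[all 10 edges red] = (1/2)^10, and likewise for blue, so P[monochromatic] = 2·(1/2)^10 = 2^{1 − 10} = 1/512.
By linearity: E[X] = C(50, 5) · 2^{1 − 10} = 2118760 · 1/512 = 264845/64.
Numerically: E[X] ≈ 4138.20312.

E[X] = C(50,5)·2^(1−C(5,2)) = 264845/64 ≈ 4138.20312.


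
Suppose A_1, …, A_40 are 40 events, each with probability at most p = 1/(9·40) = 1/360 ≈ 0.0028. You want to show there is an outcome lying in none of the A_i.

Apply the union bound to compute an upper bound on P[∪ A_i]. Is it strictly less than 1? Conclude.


Union bound: P[∪_{i=1}^{40} A_i] ≤ Σ_i P[A_i] ≤ 40·p = 40·(1/360) = 1/9.
Numerically: 1/9 ≈ 0.1111.
Is 1/9 < 1? YES.
Since P[∪ A_i] ≤ 1/9 < 1, the complement has P[∩ A_i^c] ≥ 1 − 1/9 = 8/9 > 0, so some outcome avoids every A_i.

40·p = 1/9 ≈ 0.1111; existence CERTIFIED by the union bound.


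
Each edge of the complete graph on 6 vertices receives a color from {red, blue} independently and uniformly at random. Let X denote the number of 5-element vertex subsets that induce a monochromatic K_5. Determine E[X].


Let X = Σ_S X_S over the C(6, 5) = 6 subsets S of size 5, where X_S = 1 if the K_5 on S is monochromatic.
For a fixed S, the K_5 on S has C(5, 2) = 10 edges. P[all 10 edges red] = (1/2)^10, and likewise for blue, so P[monochromatic] = 2·(1/2)^10 = 2^{1 − 10} = 1/512.
By linearity: E[X] = C(6, 5) · 2^{1 − 10} = 6 · 1/512 = 3/256.
Numerically: E[X] ≈ 0.0117.

E[X] = C(6,5)·2^(1−C(5,2)) = 3/256 ≈ 0.0117.


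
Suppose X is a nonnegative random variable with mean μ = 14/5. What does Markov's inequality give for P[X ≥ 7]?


μ = E[X] = 14/5, a = 7.
Markov: P[X ≥ 7] ≤ μ/a = (14/5)/7 = 2/5.
Numerically: ≈ 0.40000.
(Since a = 7 > μ = 2.80000, the bound 2/5 is < 1 and informative.)

P[X ≥ 7] ≤ 2/5 ≈ 0.40000.


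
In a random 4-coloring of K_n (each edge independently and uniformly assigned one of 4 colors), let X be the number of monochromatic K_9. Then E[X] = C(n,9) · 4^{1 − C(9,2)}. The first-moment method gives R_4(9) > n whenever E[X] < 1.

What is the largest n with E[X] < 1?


We need C(n, 9) · 4^{1 − 36} < 1, i.e. C(n, 9) < 4^{36 − 1} = 1180591620717411303424.
Check values of n near the boundary:
  n = 909: C(909, 9) = 1122169012923711463931; 1122169012923711463931 < 1180591620717411303424? YES
  n = 910: C(910, 9) = 1133378248346922788210; 1133378248346922788210 < 1180591620717411303424? YES
  n = 911: C(911, 9) = 1144686900492291197405; 1144686900492291197405 < 1180591620717411303424? YES
  n = 912: C(912, 9) = 1156095740032081475120; 1156095740032081475120 < 1180591620717411303424? YES
  n = 913: C(913, 9) = 1167605542753639808390; 1167605542753639808390 < 1180591620717411303424? YES
  n = 914: C(914, 9) = 1179217089587653905932; 1179217089587653905932 < 1180591620717411303424? YES
  n = 915: C(915, 9) = 1190931166636537885130; 1190931166636537885130 < 1180591620717411303424? NO
The largest n with C(n, 9) < 1180591620717411303424 is n = 914 (where E[X] = 294804272396913476483/295147905179352825856 ≈ 0.99884). Hence R_4(9) > 914, i.e. R_4(9) ≥ 915.

Largest n = 914; hence R_4(9) > 914.


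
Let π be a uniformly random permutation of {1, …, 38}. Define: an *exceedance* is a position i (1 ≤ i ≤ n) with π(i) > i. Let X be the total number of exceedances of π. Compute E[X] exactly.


Write X = Σ_{i=1}^{38} X_i, where X_i = 1_{π(i) > i}.
For each fixed i, π(i) is uniform over {1, …, 38} (marginal of a uniform permutation), so P[π(i) > i] = (n − i)/n. Summing: Σ_{i=1}^{38} (n − i)/n = (0 + 1 + … + 37)/38 = 38(38 − 1)/(2·38) = (38 − 1)/2.
Hence E[X] = Σ_{i=1}^{38} (38 − i)/38 = 37/2 ≈ 18.5000.

E[X] = 37/2 = 18.5000.


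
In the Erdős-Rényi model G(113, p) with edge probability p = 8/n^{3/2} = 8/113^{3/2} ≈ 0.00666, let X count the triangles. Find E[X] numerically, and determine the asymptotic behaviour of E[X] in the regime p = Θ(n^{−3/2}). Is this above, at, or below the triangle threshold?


Number of potential triangles: C(113, 3) = 234136.
Each occurs with probability p³ ≈ (0.00666)³ ≈ 2.954044e-07.
By linearity: E[X] = C(113, 3)·p³ ≈ 234136 · 2.954044e-07 ≈ 0.0692.
Since α = 3/2 > 1, p = c/n^{3/2} = o(1/n) is below the triangle threshold p ~ 1/n. Asymptotically E[X] ~ (c³/6)·n^{3(1−α)} = (8³/6)·n^{-1.5} → 0, so by Markov's inequality G has no triangles w.h.p.

E[X] ≈ 0.0692; in regime p = Θ(1/n^{3/2}) E[X] tends to 0 (below the triangle threshold p ~ 1/n).


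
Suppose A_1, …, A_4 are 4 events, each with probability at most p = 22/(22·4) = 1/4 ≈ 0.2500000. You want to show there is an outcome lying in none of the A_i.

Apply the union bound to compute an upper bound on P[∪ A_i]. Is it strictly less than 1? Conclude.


Union bound: P[∪_{i=1}^{4} A_i] ≤ Σ_i P[A_i] ≤ 4·p = 4·(1/4) = 1.
Numerically: 1 ≈ 1.0000000.
Is 1 < 1? NO.
Since the bound 1 is ≥ 1, the union bound is uninformative here; it does NOT by itself certify existence.

4·p = 1 ≈ 1.0000000; existence NOT certified by the union bound.


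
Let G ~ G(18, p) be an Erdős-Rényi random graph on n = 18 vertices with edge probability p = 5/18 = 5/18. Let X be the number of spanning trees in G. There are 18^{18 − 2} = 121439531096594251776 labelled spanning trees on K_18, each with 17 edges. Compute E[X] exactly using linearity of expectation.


K_18 has 18^{18 − 2} = 121439531096594251776 labelled spanning trees.
For each such spanning tree H, let X_H = 1 if all 17 edges of H are present in G. Then P[X_H = 1] = p^{17} = (5/18)^{17} = 762939453125/2185911559738696531968.
Summing the indicators: E[X] = Σ_H E[X_H] = 121439531096594251776 · p^{17} = 121439531096594251776 · 762939453125/2185911559738696531968 = 762939453125/18.
Numerically: E[X] ≈ 4.23855e+10.

E[X] = 121439531096594251776 · (5/18)^{17} = 762939453125/18 ≈ 4.23855e+10.


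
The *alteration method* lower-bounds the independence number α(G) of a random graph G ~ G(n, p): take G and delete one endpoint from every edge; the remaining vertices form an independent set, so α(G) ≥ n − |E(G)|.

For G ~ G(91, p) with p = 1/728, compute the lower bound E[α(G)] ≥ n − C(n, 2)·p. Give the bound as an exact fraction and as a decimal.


E[|E(G)|] = C(91, 2)·p = 4095 · (1/728) = 45/8.
E[α(G)] ≥ n − E[|E(G)|] = 91 − 45/8 = 683/8.
Numerically: ≈ 85.37500.
(This is only a lower bound; the true E[α(G)] may be larger.)

E[α(G)] ≥ 683/8 ≈ 85.37500.


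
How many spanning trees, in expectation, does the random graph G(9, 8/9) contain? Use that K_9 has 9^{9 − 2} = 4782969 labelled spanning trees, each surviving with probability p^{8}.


K_9 has 9^{9 − 2} = 4782969 labelled spanning trees.
For each such spanning tree H, let X_H = 1 if all 8 edges of H are present in G. Then P[X_H = 1] = p^{8} = (8/9)^{8} = 16777216/43046721.
By linearity of expectation: E[X] = Σ_H E[X_H] = 4782969 · p^{8} = 4782969 · 16777216/43046721 = 16777216/9.
Numerically: E[X] ≈ 1.8641e+06.

E[X] = 4782969 · (8/9)^{8} = 16777216/9 ≈ 1.8641e+06.


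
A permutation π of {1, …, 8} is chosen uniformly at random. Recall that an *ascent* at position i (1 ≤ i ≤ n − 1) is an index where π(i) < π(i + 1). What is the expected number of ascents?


Write X = Σ X_I over i = 1, …, 7, with X_I the indicator of one ascent.
There are 7 indicators.
For each fixed i, the pair (π(i), π(i+1)) is a uniformly random ordered pair of distinct values from {1, …, 8}; by symmetry P[π(i) < π(i+1)] = 1/2.
By linearity: E[X] = 7 · (1/2) = (8 − 1) · (1/2) = 7/2 ≈ 3.500000.

E[X] = 7/2 = 3.500000.


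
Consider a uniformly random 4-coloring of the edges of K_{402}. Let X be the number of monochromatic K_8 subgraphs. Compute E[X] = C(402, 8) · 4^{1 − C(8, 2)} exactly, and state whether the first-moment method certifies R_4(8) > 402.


E[X] = C(402, 8) · 4^{1 − 28} = 15770615726749950 · 4^{−27} = 15770615726749950/18014398509481984.
As a reduced fraction: E[X] = 7885307863374975/9007199254740992 ≈ 0.875.
Is E[X] < 1? YES.
Since E[X] < 1, there exists a 4-coloring of K_{402} with no monochromatic K_8; hence R_4(8) > 402.

E[X] = 7885307863374975/9007199254740992 ≈ 0.875; E[X] < 1, so R_4(8) > 402.


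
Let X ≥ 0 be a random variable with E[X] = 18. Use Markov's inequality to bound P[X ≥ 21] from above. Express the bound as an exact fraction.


μ = E[X] = 18, a = 21.
Markov: P[X ≥ 21] ≤ μ/a = (18)/21 = 6/7.
Numerically: ≈ 0.857.
(Since a = 21 > μ = 18.000, the bound 6/7 is < 1 and informative.)

P[X ≥ 21] ≤ 6/7 ≈ 0.857.


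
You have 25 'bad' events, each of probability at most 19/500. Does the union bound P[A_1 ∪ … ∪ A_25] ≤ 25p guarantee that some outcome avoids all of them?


Union bound: P[∪_{i=1}^{25} A_i] ≤ Σ_i P[A_i] ≤ 25·p = 25·(19/500) = 19/20.
Numerically: 19/20 ≈ 0.95000.
Is 19/20 < 1? YES.
Since P[∪ A_i] ≤ 19/20 < 1, the complement has P[∩ A_i^c] ≥ 1 − 19/20 = 1/20 > 0, so some outcome avoids every A_i.

25·p = 19/20 ≈ 0.95000; existence CERTIFIED by the union bound.


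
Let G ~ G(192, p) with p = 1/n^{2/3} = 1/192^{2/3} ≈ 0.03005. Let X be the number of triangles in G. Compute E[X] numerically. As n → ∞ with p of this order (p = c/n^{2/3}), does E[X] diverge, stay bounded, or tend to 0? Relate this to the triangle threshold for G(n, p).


Number of potential triangles: C(192, 3) = 1161280.
Each occurs with probability p³ ≈ (0.03005)³ ≈ 2.712674e-05.
By linearity: E[X] = C(192, 3)·p³ ≈ 1161280 · 2.712674e-05 ≈ 31.5017.
Since α = 2/3 < 1, p = c/n^{2/3} ≫ 1/n is above the triangle threshold p ~ 1/n. Asymptotically E[X] ~ (c³/6)·n^{3(1−α)} = (1³/6)·n^{1} → ∞; triangles are abundant w.h.p.

E[X] ≈ 31.5017; in regime p = Θ(1/n^{2/3}) E[X] diverges (above the triangle threshold p ~ 1/n).


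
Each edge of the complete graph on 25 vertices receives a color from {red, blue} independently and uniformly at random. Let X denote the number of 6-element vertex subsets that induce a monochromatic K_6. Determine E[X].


Let X = Σ_S X_S over the C(25, 6) = 177100 subsets S of size 6, where X_S = 1 if the K_6 on S is monochromatic.
For a fixed S, the K_6 on S has C(6, 2) = 15 edges. P[all 15 edges red] = (1/2)^15, and likewise for blue, so P[monochromatic] = 2·(1/2)^15 = 2^{1 − 15} = 1/16384.
By linearity of expectation: E[X] = C(25, 6) · 2^{1 − 15} = 177100 · 1/16384 = 44275/4096.
Numerically: E[X] ≈ 10.80933.

E[X] = C(25,6)·2^(1−C(6,2)) = 44275/4096 ≈ 10.80933.


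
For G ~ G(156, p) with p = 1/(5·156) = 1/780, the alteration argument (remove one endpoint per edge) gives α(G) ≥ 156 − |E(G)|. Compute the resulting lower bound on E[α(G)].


E[|E(G)|] = C(156, 2)·p = 12090 · (1/780) = 31/2.
E[α(G)] ≥ n − E[|E(G)|] = 156 − 31/2 = 281/2.
Numerically: ≈ 140.500000.
(This is only a lower bound; the true E[α(G)] may be larger.)

E[α(G)] ≥ 281/2 ≈ 140.500000.


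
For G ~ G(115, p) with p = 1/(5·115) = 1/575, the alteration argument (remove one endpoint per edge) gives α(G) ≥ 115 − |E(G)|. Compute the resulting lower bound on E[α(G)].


E[|E(G)|] = C(115, 2)·p = 6555 · (1/575) = 57/5.
E[α(G)] ≥ n − E[|E(G)|] = 115 − 57/5 = 518/5.
Numerically: ≈ 103.6000.
(This is only a lower bound; the true E[α(G)] may be larger.)

E[α(G)] ≥ 518/5 ≈ 103.6000.


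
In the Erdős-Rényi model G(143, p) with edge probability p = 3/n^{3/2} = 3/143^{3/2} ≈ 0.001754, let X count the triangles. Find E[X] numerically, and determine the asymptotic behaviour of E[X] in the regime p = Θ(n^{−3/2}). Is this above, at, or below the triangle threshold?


Number of potential triangles: C(143, 3) = 477191.
Each occurs with probability p³ ≈ (0.001754)³ ≈ 5.399476e-09.
By linearity: E[X] = C(143, 3)·p³ ≈ 477191 · 5.399476e-09 ≈ 0.0026.
Since α = 3/2 > 1, p = c/n^{3/2} = o(1/n) is below the triangle threshold p ~ 1/n. Asymptotically E[X] ~ (c³/6)·n^{3(1−α)} = (3³/6)·n^{-1.5} → 0, so by Markov's inequality G has no triangles w.h.p.

E[X] ≈ 0.0026; in regime p = Θ(1/n^{3/2}) E[X] tends to 0 (below the triangle threshold p ~ 1/n).


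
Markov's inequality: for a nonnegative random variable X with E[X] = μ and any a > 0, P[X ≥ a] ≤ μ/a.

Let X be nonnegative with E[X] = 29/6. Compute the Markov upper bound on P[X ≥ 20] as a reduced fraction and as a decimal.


μ = E[X] = 29/6, a = 20.
Markov: P[X ≥ 20] ≤ μ/a = (29/6)/20 = 29/120.
Numerically: ≈ 0.24167.
(Since a = 20 > μ = 4.83333, the bound 29/120 is < 1 and informative.)

P[X ≥ 20] ≤ 29/120 ≈ 0.24167.


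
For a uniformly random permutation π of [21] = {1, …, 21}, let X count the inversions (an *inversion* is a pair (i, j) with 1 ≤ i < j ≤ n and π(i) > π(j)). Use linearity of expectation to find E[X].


Write X = Σ X_I over the C(21, 2) = 210 pairs i < j, with X_I the indicator of one inversion.
There are 210 indicators.
For each fixed pair i < j, the values π(i) and π(j) are two distinct elements of {1, …, 21} in uniformly random order; by symmetry P[π(i) > π(j)] = 1/2.
By linearity: E[X] = 210 · (1/2) = C(21, 2) · (1/2) = 210/2 = 105 ≈ 105.0000.

E[X] = 105 = 105.0000.


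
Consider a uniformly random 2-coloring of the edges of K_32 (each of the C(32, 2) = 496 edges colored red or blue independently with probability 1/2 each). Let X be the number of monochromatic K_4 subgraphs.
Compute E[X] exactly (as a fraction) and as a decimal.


Let X = Σ_S X_S over the C(32, 4) = 35960 subsets S of size 4, where X_S = 1 if the K_4 on S is monochromatic.
For a fixed S, the K_4 on S has C(4, 2) = 6 edges. P[all 6 edges red] = (1/2)^6, and likewise for blue, so P[monochromatic] = 2·(1/2)^6 = 2^{1 − 6} = 1/32.
Summing: E[X] = C(32, 4) · 2^{1 − 6} = 35960 · 1/32 = 4495/4.
Numerically: E[X] ≈ 1123.750.

E[X] = C(32,4)·2^(1−C(4,2)) = 4495/4 ≈ 1123.750.


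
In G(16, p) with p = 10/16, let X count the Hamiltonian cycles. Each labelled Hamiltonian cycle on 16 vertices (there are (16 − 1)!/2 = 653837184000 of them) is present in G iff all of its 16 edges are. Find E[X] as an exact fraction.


K_16 has (16 − 1)!/2 = 653837184000 labelled Hamiltonian cycles.
For each such Hamiltonian cycle H, let X_H = 1 if all 16 edges of H are present in G. Then P[X_H = 1] = p^{16} = (5/8)^{16} = 152587890625/281474976710656.
By linearity of expectation: E[X] = Σ_H E[X_H] = 653837184000 · p^{16} = 653837184000 · 152587890625/281474976710656 = 97429332733154296875/274877906944.
Numerically: E[X] ≈ 3.544e+08.

E[X] = 653837184000 · (5/8)^{16} = 97429332733154296875/274877906944 ≈ 3.544e+08.


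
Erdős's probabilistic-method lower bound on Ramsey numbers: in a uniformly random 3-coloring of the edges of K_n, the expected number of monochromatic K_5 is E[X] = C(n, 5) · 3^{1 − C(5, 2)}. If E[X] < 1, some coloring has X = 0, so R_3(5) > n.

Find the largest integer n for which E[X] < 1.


We need C(n, 5) · 3^{1 − 10} < 1, i.e. C(n, 5) < 3^{10 − 1} = 19683.
Check values of n near the boundary:
  n = 14: C(14, 5) = 2002; 2002 < 19683? YES
  n = 15: C(15, 5) = 3003; 3003 < 19683? YES
  n = 16: C(16, 5) = 4368; 4368 < 19683? YES
  n = 17: C(17, 5) = 6188; 6188 < 19683? YES
  n = 18: C(18, 5) = 8568; 8568 < 19683? YES
  n = 19: C(19, 5) = 11628; 11628 < 19683? YES
  n = 20: C(20, 5) = 15504; 15504 < 19683? YES
  n = 21: C(21, 5) = 20349; 20349 < 19683? NO
  n = 22: C(22, 5) = 26334; 26334 < 19683? NO
  n = 23: C(23, 5) = 33649; 33649 < 19683? NO
The largest n with C(n, 5) < 19683 is n = 20 (where E[X] = 5168/6561 ≈ 0.7877). Hence R_3(5) > 20, i.e. R_3(5) ≥ 21.

Largest n = 20; hence R_3(5) > 20.


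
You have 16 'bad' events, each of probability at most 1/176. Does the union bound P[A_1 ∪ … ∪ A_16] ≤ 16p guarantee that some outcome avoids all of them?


Union bound: P[∪_{i=1}^{16} A_i] ≤ Σ_i P[A_i] ≤ 16·p = 16·(1/176) = 1/11.
Numerically: 1/11 ≈ 0.0909091.
Is 1/11 < 1? YES.
Since P[∪ A_i] ≤ 1/11 < 1, the complement has P[∩ A_i^c] ≥ 1 − 1/11 = 10/11 > 0, so some outcome avoids every A_i.

16·p = 1/11 ≈ 0.0909091; existence CERTIFIED by the union bound.


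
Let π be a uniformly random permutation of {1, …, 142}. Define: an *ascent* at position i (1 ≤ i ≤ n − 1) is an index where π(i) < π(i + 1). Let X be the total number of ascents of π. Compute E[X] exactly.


Write X = Σ X_I over i = 1, …, 141, with X_I the indicator of one ascent.
There are 141 indicators.
For each fixed i, the pair (π(i), π(i+1)) is a uniformly random ordered pair of distinct values from {1, …, 142}; by symmetry P[π(i) < π(i+1)] = 1/2.
By linearity: E[X] = 141 · (1/2) = (142 − 1) · (1/2) = 141/2 ≈ 70.50000.

E[X] = 141/2 = 70.50000.


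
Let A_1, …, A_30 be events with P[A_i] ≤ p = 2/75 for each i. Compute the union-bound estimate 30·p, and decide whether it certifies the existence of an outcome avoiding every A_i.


Union bound: P[∪_{i=1}^{30} A_i] ≤ Σ_i P[A_i] ≤ 30·p = 30·(2/75) = 4/5.
Numerically: 4/5 ≈ 0.8000000.
Is 4/5 < 1? YES.
Since P[∪ A_i] ≤ 4/5 < 1, the complement has P[∩ A_i^c] ≥ 1 − 4/5 = 1/5 > 0, so some outcome avoids every A_i.

30·p = 4/5 ≈ 0.8000000; existence CERTIFIED by the union bound.


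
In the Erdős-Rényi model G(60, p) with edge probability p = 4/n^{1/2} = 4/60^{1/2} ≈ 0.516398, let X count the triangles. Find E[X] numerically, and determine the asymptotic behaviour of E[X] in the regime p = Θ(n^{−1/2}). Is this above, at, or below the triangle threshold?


Number of potential triangles: C(60, 3) = 34220.
Each occurs with probability p³ ≈ (0.516398)³ ≈ 1.37706075e-01.
By linearity: E[X] = C(60, 3)·p³ ≈ 34220 · 1.37706075e-01 ≈ 4712.301870.
Since α = 1/2 < 1, p = c/n^{1/2} ≫ 1/n is above the triangle threshold p ~ 1/n. Asymptotically E[X] ~ (c³/6)·n^{3(1−α)} = (4³/6)·n^{1.5} → ∞; triangles are abundant w.h.p.

E[X] ≈ 4712.301870; in regime p = Θ(1/n^{1/2}) E[X] diverges (above the triangle threshold p ~ 1/n).


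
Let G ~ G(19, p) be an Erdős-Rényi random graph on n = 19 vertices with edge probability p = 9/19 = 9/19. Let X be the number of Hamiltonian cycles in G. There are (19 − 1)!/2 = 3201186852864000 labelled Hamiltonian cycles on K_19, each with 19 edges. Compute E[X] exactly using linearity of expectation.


K_19 has (19 − 1)!/2 = 3201186852864000 labelled Hamiltonian cycles.
For each such Hamiltonian cycle H, let X_H = 1 if all 19 edges of H are present in G. Then P[X_H = 1] = p^{19} = (9/19)^{19} = 1350851717672992089/1978419655660313589123979.
By linearity of expectation: E[X] = Σ_H E[X_H] = 3201186852864000 · p^{19} = 3201186852864000 · 1350851717672992089/1978419655660313589123979 = 4324328758783534194876278992896000/1978419655660313589123979.
Numerically: E[X] ≈ 2.1857e+09.

E[X] = 3201186852864000 · (9/19)^{19} = 4324328758783534194876278992896000/1978419655660313589123979 ≈ 2.1857e+09.


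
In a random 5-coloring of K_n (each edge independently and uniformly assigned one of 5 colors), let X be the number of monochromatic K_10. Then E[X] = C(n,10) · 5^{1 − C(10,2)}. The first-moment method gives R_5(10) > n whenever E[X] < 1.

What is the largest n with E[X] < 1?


We need C(n, 10) · 5^{1 − 45} < 1, i.e. C(n, 10) < 5^{45 − 1} = 5684341886080801486968994140625.
Check values of n near the boundary:
  n = 5386: C(5386, 10) = 5613966214234562222231428510561; 5613966214234562222231428510561 < 5684341886080801486968994140625? YES
  n = 5387: C(5387, 10) = 5624406917627224603154306376491; 5624406917627224603154306376491 < 5684341886080801486968994140625? YES
  n = 5388: C(5388, 10) = 5634865093375880654852250419586; 5634865093375880654852250419586 < 5684341886080801486968994140625? YES
  n = 5389: C(5389, 10) = 5645340767466558997768874792926; 5645340767466558997768874792926 < 5684341886080801486968994140625? YES
  n = 5390: C(5390, 10) = 5655833965919099070255434039753; 5655833965919099070255434039753 < 5684341886080801486968994140625? YES
  n = 5391: C(5391, 10) = 5666344714787188828795213697883; 5666344714787188828795213697883 < 5684341886080801486968994140625? YES
  n = 5392: C(5392, 10) = 5676873040158402483252283957448; 5676873040158402483252283957448 < 5684341886080801486968994140625? YES
  n = 5393: C(5393, 10) = 5687418968154238267170642278008; 5687418968154238267170642278008 < 5684341886080801486968994140625? NO
  n = 5394: C(5394, 10) = 5697982524930156243149785372878; 5697982524930156243149785372878 < 5684341886080801486968994140625? NO
The largest n with C(n, 10) < 5684341886080801486968994140625 is n = 5392 (where E[X] = 5676873040158402483252283957448/5684341886080801486968994140625 ≈ 0.99869). Hence R_5(10) > 5392, i.e. R_5(10) ≥ 5393.

Largest n = 5392; hence R_5(10) > 5392.


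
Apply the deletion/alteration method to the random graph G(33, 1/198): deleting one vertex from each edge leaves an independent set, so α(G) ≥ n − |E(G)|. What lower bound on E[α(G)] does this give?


E[|E(G)|] = C(33, 2)·p = 528 · (1/198) = 8/3.
E[α(G)] ≥ n − E[|E(G)|] = 33 − 8/3 = 91/3.
Numerically: ≈ 30.33333.
(This is only a lower bound; the true E[α(G)] may be larger.)

E[α(G)] ≥ 91/3 ≈ 30.33333.


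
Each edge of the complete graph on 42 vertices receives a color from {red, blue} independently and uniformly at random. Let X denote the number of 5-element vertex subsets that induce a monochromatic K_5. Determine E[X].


Let X = Σ_S X_S over the C(42, 5) = 850668 subsets S of size 5, where X_S = 1 if the K_5 on S is monochromatic.
For a fixed S, the K_5 on S has C(5, 2) = 10 edges. P[all 10 edges red] = (1/2)^10, and likewise for blue, so P[monochromatic] = 2·(1/2)^10 = 2^{1 − 10} = 1/512.
Summing: E[X] = C(42, 5) · 2^{1 − 10} = 850668 · 1/512 = 212667/128.
Numerically: E[X] ≈ 1661.460938.

E[X] = C(42,5)·2^(1−C(5,2)) = 212667/128 ≈ 1661.460938.


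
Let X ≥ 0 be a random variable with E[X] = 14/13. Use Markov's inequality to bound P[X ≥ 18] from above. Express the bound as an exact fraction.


μ = E[X] = 14/13, a = 18.
Markov: P[X ≥ 18] ≤ μ/a = (14/13)/18 = 7/117.
Numerically: ≈ 0.05983.
(Since a = 18 > μ = 1.07692, the bound 7/117 is < 1 and informative.)

P[X ≥ 18] ≤ 7/117 ≈ 0.05983.


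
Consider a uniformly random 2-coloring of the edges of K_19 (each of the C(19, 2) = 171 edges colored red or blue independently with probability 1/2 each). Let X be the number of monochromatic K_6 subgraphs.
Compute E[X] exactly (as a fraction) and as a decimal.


Let X = Σ_S X_S over the C(19, 6) = 27132 subsets S of size 6, where X_S = 1 if the K_6 on S is monochromatic.
For a fixed S, the K_6 on S has C(6, 2) = 15 edges. P[all 15 edges red] = (1/2)^15, and likewise for blue, so P[monochromatic] = 2·(1/2)^15 = 2^{1 − 15} = 1/16384.
Summing: E[X] = C(19, 6) · 2^{1 − 15} = 27132 · 1/16384 = 6783/4096.
Numerically: E[X] ≈ 1.656006.

E[X] = C(19,6)·2^(1−C(6,2)) = 6783/4096 ≈ 1.656006.


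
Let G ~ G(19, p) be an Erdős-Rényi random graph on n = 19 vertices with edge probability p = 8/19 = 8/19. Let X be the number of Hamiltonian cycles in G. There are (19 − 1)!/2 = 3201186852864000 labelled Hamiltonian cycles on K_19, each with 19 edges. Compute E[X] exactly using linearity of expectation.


K_19 has (19 − 1)!/2 = 3201186852864000 labelled Hamiltonian cycles.
For each such Hamiltonian cycle H, let X_H = 1 if all 19 edges of H are present in G. Then P[X_H = 1] = p^{19} = (8/19)^{19} = 144115188075855872/1978419655660313589123979.
Summing the indicators: E[X] = Σ_H E[X_H] = 3201186852864000 · p^{19} = 3201186852864000 · 144115188075855872/1978419655660313589123979 = 461339645366452518590934417408000/1978419655660313589123979.
Numerically: E[X] ≈ 2.3319e+08.

E[X] = 3201186852864000 · (8/19)^{19} = 461339645366452518590934417408000/1978419655660313589123979 ≈ 2.3319e+08.


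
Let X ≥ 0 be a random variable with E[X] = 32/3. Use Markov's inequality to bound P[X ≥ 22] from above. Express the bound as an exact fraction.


μ = E[X] = 32/3, a = 22.
Markov: P[X ≥ 22] ≤ μ/a = (32/3)/22 = 16/33.
Numerically: ≈ 0.484848.
(Since a = 22 > μ = 10.666667, the bound 16/33 is < 1 and informative.)

P[X ≥ 22] ≤ 16/33 ≈ 0.484848.


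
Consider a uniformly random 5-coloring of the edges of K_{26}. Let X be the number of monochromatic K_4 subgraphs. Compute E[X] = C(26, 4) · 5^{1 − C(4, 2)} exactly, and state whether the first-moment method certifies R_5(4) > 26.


E[X] = C(26, 4) · 5^{1 − 6} = 14950 · 5^{−5} = 14950/3125.
As a reduced fraction: E[X] = 598/125 ≈ 4.784000.
Is E[X] < 1? NO.
Since E[X] ≥ 1, the first-moment bound is inconclusive at n = 26; it does NOT by itself certify R_5(4) > 26.

E[X] = 598/125 ≈ 4.784000; E[X] ≥ 1; first-moment method inconclusive here.


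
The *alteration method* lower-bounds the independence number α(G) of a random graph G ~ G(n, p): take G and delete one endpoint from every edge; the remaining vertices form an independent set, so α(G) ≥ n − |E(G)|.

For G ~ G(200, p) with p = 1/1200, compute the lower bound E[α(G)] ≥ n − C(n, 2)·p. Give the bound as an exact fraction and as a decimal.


E[|E(G)|] = C(200, 2)·p = 19900 · (1/1200) = 199/12.
E[α(G)] ≥ n − E[|E(G)|] = 200 − 199/12 = 2201/12.
Numerically: ≈ 183.417.
(This is only a lower bound; the true E[α(G)] may be larger.)

E[α(G)] ≥ 2201/12 ≈ 183.417.


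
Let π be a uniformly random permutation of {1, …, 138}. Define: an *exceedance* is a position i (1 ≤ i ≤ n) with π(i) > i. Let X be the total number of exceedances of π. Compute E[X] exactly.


Write X = Σ_{i=1}^{138} X_i, where X_i = 1_{π(i) > i}.
For each fixed i, π(i) is uniform over {1, …, 138} (marginal of a uniform permutation), so P[π(i) > i] = (n − i)/n. Summing: Σ_{i=1}^{138} (n − i)/n = (0 + 1 + … + 137)/138 = 138(138 − 1)/(2·138) = (138 − 1)/2.
Hence E[X] = Σ_{i=1}^{138} (138 − i)/138 = 137/2 ≈ 68.500.

E[X] = 137/2 = 68.500.


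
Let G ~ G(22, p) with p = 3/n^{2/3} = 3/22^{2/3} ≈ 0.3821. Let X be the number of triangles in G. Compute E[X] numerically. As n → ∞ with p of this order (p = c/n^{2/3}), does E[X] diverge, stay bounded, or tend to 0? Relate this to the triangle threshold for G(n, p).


Number of potential triangles: C(22, 3) = 1540.
Each occurs with probability p³ ≈ (0.3821)³ ≈ 5.5785124e-02.
By linearity: E[X] = C(22, 3)·p³ ≈ 1540 · 5.5785124e-02 ≈ 85.90909.
Since α = 2/3 < 1, p = c/n^{2/3} ≫ 1/n is above the triangle threshold p ~ 1/n. Asymptotically E[X] ~ (c³/6)·n^{3(1−α)} = (3³/6)·n^{1} → ∞; triangles are abundant w.h.p.

E[X] ≈ 85.90909; in regime p = Θ(1/n^{2/3}) E[X] diverges (above the triangle threshold p ~ 1/n).


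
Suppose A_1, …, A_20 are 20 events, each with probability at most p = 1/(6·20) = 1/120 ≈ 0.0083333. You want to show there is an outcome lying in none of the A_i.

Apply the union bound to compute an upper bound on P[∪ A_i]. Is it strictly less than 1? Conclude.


Union bound: P[∪_{i=1}^{20} A_i] ≤ Σ_i P[A_i] ≤ 20·p = 20·(1/120) = 1/6.
Numerically: 1/6 ≈ 0.1666667.
Is 1/6 < 1? YES.
Since P[∪ A_i] ≤ 1/6 < 1, the complement has P[∩ A_i^c] ≥ 1 − 1/6 = 5/6 > 0, so some outcome avoids every A_i.

20·p = 1/6 ≈ 0.1666667; existence CERTIFIED by the union bound.


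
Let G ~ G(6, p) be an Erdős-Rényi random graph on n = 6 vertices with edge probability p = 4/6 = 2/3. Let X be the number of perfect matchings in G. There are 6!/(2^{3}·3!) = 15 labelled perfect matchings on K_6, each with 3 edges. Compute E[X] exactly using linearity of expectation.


K_6 has 6!/(2^{3}·3!) = 15 labelled perfect matchings.
For each such perfect matching H, let X_H = 1 if all 3 edges of H are present in G. Then P[X_H = 1] = p^{3} = (2/3)^{3} = 8/27.
Summing the indicators: E[X] = Σ_H E[X_H] = 15 · p^{3} = 15 · 8/27 = 40/9.
Numerically: E[X] ≈ 4.444.

E[X] = 15 · (2/3)^{3} = 40/9 ≈ 4.444.


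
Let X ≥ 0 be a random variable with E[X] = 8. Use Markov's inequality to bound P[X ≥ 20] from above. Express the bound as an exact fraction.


μ = E[X] = 8, a = 20.
Markov: P[X ≥ 20] ≤ μ/a = (8)/20 = 2/5.
Numerically: ≈ 0.4000.
(Since a = 20 > μ = 8.0000, the bound 2/5 is < 1 and informative.)

P[X ≥ 20] ≤ 2/5 ≈ 0.4000.


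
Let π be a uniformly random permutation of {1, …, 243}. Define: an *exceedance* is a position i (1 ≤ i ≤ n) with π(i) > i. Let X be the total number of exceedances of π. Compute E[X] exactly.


Write X = Σ_{i=1}^{243} X_i, where X_i = 1_{π(i) > i}.
For each fixed i, π(i) is uniform over {1, …, 243} (marginal of a uniform permutation), so P[π(i) > i] = (n − i)/n. Summing: Σ_{i=1}^{243} (n − i)/n = (0 + 1 + … + 242)/243 = 243(243 − 1)/(2·243) = (243 − 1)/2.
Hence E[X] = Σ_{i=1}^{243} (243 − i)/243 = 121 ≈ 121.00000.

E[X] = 121 = 121.00000.
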